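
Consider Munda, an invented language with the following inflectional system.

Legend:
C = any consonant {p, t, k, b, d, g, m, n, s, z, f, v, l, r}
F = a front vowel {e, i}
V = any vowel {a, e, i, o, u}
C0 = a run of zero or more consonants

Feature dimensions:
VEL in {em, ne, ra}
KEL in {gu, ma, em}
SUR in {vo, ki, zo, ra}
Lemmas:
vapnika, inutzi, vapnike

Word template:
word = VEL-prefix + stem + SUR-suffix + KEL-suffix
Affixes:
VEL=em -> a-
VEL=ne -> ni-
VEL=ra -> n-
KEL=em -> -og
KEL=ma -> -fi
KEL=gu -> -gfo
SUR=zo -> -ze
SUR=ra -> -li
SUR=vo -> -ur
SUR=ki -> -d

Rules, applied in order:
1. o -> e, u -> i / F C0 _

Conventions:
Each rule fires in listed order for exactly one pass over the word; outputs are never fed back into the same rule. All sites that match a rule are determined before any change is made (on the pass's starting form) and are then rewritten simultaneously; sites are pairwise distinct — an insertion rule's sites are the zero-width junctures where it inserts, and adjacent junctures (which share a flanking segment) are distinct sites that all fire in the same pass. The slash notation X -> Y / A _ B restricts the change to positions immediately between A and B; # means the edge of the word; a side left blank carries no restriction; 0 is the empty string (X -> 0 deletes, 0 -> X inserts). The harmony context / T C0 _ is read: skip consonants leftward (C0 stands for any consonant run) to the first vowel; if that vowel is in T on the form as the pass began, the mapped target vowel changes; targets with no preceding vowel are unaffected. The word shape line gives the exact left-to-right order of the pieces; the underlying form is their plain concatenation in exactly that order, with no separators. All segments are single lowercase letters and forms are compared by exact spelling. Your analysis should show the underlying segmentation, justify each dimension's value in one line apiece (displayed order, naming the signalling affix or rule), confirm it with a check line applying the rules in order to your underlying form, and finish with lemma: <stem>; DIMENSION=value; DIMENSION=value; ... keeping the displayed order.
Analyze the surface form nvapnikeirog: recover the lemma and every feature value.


underlying: n-vapnike-ur-og
VEL=ra - signalled by the affix n-
KEL=em - signalled by the affix -og
SUR=vo - signalled by the affix -ur
check: nvapnikeurog -> nvapnikeirog
lemma: vapnike; VEL=ra; KEL=em; SUR=vo


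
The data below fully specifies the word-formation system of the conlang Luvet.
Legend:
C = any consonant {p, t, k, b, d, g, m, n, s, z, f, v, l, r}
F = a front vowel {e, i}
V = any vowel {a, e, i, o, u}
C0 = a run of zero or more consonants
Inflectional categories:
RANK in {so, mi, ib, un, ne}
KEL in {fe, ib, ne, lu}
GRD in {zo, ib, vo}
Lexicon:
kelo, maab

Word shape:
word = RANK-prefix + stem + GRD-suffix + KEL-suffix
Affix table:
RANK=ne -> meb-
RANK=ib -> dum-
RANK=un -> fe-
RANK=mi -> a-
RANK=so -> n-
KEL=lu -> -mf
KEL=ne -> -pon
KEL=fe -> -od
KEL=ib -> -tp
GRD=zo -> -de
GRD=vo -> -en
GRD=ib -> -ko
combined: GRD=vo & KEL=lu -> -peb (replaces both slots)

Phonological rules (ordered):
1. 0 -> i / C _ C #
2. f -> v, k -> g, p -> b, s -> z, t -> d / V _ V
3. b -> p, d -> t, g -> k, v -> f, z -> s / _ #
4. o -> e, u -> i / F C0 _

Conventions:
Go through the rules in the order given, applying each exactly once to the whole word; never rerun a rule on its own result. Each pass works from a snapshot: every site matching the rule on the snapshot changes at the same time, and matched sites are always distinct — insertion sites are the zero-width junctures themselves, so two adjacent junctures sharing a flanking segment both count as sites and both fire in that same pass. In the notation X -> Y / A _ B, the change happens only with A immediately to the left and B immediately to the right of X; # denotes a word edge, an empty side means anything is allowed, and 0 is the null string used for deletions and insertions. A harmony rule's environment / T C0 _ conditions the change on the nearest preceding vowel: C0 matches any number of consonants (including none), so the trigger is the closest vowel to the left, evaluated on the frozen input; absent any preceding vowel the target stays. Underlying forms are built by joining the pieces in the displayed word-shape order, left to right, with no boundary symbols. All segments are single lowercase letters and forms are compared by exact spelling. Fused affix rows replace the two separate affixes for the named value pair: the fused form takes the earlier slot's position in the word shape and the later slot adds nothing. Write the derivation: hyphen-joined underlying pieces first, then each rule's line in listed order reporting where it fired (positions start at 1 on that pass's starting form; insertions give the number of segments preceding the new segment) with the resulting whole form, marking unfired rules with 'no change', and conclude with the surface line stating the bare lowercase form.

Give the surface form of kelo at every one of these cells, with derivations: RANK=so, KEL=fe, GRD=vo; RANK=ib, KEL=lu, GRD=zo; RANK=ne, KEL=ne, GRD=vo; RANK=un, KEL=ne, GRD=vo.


cell RANK=so, KEL=fe, GRD=vo:
underlying: n-kelo-en-od
1. 0 -> i / C _ C #: no change
2. f -> v, k -> g, p -> b, s -> z, t -> d / V _ V: no change
3. b -> p, d -> t, g -> k, v -> f, z -> s / _ #: fires at position(s) 9: nkeloenot
4. o -> e, u -> i / F C0 _: fires at position(s) 5, 8: nkeleenet
surface: nkeleenet

cell RANK=ib, KEL=lu, GRD=zo:
underlying: dum-kelo-de-mf
1. 0 -> i / C _ C #: inserts after position(s) 10: dumkelodemif
2. f -> v, k -> g, p -> b, s -> z, t -> d / V _ V: no change
3. b -> p, d -> t, g -> k, v -> f, z -> s / _ #: no change
4. o -> e, u -> i / F C0 _: fires at position(s) 7: dumkeledemif
surface: dumkeledemif

cell RANK=ne, KEL=ne, GRD=vo:
underlying: meb-kelo-en-pon
1. 0 -> i / C _ C #: no change
2. f -> v, k -> g, p -> b, s -> z, t -> d / V _ V: no change
3. b -> p, d -> t, g -> k, v -> f, z -> s / _ #: no change
4. o -> e, u -> i / F C0 _: fires at position(s) 7, 11: mebkeleenpen
surface: mebkeleenpen

cell RANK=un, KEL=ne, GRD=vo:
underlying: fe-kelo-en-pon
1. 0 -> i / C _ C #: no change
2. f -> v, k -> g, p -> b, s -> z, t -> d / V _ V: fires at position(s) 3: fegeloenpon
3. b -> p, d -> t, g -> k, v -> f, z -> s / _ #: no change
4. o -> e, u -> i / F C0 _: fires at position(s) 6, 10: fegeleenpen
surface: fegeleenpen


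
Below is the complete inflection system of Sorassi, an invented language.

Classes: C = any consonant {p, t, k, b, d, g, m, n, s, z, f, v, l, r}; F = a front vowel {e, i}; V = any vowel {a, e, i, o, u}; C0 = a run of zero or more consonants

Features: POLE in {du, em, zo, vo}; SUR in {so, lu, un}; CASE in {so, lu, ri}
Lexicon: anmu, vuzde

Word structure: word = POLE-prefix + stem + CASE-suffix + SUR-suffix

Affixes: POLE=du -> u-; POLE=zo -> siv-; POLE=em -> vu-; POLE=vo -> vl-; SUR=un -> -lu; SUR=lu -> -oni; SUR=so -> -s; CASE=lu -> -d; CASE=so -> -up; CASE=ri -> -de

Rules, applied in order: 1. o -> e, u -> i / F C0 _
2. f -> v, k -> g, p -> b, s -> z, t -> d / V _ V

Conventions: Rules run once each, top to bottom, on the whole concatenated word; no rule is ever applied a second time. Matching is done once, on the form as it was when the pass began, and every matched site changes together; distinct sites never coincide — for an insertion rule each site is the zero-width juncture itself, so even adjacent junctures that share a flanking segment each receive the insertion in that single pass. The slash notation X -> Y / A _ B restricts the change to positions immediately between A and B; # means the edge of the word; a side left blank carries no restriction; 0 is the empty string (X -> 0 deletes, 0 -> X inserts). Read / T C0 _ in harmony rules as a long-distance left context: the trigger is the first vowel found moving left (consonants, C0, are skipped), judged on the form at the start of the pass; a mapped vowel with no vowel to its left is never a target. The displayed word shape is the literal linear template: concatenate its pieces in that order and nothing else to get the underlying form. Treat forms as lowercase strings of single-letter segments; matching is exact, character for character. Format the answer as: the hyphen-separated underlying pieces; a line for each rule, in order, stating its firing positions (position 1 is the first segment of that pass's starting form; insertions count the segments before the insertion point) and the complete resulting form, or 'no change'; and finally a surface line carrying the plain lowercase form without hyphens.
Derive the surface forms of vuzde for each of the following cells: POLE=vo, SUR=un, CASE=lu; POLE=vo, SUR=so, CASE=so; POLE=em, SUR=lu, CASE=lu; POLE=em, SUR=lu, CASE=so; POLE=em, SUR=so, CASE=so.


cell POLE=vo, SUR=un, CASE=lu:
underlying: vl-vuzde-d-lu
1. o -> e, u -> i / F C0 _: fires at position(s) 10: vlvuzdedli
2. f -> v, k -> g, p -> b, s -> z, t -> d / V _ V: no change
surface: vlvuzdedli

cell POLE=vo, SUR=so, CASE=so:
underlying: vl-vuzde-up-s
1. o -> e, u -> i / F C0 _: fires at position(s) 8: vlvuzdeips
2. f -> v, k -> g, p -> b, s -> z, t -> d / V _ V: no change
surface: vlvuzdeips

cell POLE=em, SUR=lu, CASE=lu:
underlying: vu-vuzde-d-oni
1. o -> e, u -> i / F C0 _: fires at position(s) 9: vuvuzdedeni
2. f -> v, k -> g, p -> b, s -> z, t -> d / V _ V: no change
surface: vuvuzdedeni

cell POLE=em, SUR=lu, CASE=so:
underlying: vu-vuzde-up-oni
1. o -> e, u -> i / F C0 _: fires at position(s) 8: vuvuzdeiponi
2. f -> v, k -> g, p -> b, s -> z, t -> d / V _ V: fires at position(s) 9: vuvuzdeiboni
surface: vuvuzdeiboni

cell POLE=em, SUR=so, CASE=so:
underlying: vu-vuzde-up-s
1. o -> e, u -> i / F C0 _: fires at position(s) 8: vuvuzdeips
2. f -> v, k -> g, p -> b, s -> z, t -> d / V _ V: no change
surface: vuvuzdeips


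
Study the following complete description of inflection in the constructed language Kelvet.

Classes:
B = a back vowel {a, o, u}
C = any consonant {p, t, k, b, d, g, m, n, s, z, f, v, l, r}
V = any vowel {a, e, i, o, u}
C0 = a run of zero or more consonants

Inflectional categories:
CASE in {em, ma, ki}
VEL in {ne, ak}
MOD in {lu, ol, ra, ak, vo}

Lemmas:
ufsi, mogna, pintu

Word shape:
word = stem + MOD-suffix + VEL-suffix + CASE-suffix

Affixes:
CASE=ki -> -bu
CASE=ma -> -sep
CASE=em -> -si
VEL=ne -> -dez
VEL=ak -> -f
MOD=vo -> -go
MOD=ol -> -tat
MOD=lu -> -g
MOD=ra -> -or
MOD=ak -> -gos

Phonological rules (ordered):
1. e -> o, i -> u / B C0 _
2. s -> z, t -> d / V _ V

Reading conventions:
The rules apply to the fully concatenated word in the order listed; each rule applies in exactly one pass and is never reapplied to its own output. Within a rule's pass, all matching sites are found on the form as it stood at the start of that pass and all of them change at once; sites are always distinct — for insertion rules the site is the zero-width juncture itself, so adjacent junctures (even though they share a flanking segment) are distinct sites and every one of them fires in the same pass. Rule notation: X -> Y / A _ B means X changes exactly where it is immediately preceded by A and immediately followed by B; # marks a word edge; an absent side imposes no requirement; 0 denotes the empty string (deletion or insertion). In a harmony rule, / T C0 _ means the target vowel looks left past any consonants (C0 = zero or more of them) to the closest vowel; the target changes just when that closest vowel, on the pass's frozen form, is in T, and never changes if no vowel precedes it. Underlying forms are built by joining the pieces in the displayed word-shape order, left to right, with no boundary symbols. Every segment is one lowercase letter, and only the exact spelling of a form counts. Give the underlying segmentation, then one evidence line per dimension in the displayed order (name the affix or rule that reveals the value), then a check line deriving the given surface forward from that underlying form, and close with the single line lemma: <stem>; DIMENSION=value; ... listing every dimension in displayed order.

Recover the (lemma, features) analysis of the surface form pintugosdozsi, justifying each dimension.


underlying: pintu-gos-dez-si
CASE=em - signalled by the affix -si
VEL=ne - signalled by the affix -dez
MOD=ak - signalled by the affix -gos
check: pintugosdezsi -> pintugosdozsi -> pintugosdozsi
lemma: pintu; CASE=em; VEL=ne; MOD=ak


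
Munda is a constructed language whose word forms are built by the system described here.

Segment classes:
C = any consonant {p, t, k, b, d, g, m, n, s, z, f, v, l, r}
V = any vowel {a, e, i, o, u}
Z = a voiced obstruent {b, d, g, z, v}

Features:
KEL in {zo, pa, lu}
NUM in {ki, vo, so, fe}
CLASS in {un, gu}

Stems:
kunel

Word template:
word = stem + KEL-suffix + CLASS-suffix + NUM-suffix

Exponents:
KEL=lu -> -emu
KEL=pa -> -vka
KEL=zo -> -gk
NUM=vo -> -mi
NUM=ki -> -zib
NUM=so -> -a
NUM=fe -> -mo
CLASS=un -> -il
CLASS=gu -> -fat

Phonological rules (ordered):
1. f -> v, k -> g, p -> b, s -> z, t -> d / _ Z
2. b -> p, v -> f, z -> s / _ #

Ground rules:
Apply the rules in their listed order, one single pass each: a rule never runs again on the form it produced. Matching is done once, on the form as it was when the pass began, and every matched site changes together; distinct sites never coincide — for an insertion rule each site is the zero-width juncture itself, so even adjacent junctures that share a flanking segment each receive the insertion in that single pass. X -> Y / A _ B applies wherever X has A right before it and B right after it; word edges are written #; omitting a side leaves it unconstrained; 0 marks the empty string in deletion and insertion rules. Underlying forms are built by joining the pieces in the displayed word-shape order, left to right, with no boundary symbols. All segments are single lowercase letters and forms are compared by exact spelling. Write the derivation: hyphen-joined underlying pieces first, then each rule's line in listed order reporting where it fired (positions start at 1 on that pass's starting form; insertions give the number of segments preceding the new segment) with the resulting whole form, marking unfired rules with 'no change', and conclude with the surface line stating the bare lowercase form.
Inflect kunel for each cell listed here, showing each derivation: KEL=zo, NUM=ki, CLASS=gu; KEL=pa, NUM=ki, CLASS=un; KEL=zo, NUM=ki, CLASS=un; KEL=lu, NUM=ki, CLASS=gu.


cell KEL=zo, NUM=ki, CLASS=gu:
underlying: kunel-gk-fat-zib
1. f -> v, k -> g, p -> b, s -> z, t -> d / _ Z: fires at position(s) 10: kunelgkfadzib
2. b -> p, v -> f, z -> s / _ #: fires at position(s) 13: kunelgkfadzip
surface: kunelgkfadzip

cell KEL=pa, NUM=ki, CLASS=un:
underlying: kunel-vka-il-zib
1. f -> v, k -> g, p -> b, s -> z, t -> d / _ Z: no change
2. b -> p, v -> f, z -> s / _ #: fires at position(s) 13: kunelvkailzip
surface: kunelvkailzip

cell KEL=zo, NUM=ki, CLASS=un:
underlying: kunel-gk-il-zib
1. f -> v, k -> g, p -> b, s -> z, t -> d / _ Z: no change
2. b -> p, v -> f, z -> s / _ #: fires at position(s) 12: kunelgkilzip
surface: kunelgkilzip

cell KEL=lu, NUM=ki, CLASS=gu:
underlying: kunel-emu-fat-zib
1. f -> v, k -> g, p -> b, s -> z, t -> d / _ Z: fires at position(s) 11: kunelemufadzib
2. b -> p, v -> f, z -> s / _ #: fires at position(s) 14: kunelemufadzip
surface: kunelemufadzip


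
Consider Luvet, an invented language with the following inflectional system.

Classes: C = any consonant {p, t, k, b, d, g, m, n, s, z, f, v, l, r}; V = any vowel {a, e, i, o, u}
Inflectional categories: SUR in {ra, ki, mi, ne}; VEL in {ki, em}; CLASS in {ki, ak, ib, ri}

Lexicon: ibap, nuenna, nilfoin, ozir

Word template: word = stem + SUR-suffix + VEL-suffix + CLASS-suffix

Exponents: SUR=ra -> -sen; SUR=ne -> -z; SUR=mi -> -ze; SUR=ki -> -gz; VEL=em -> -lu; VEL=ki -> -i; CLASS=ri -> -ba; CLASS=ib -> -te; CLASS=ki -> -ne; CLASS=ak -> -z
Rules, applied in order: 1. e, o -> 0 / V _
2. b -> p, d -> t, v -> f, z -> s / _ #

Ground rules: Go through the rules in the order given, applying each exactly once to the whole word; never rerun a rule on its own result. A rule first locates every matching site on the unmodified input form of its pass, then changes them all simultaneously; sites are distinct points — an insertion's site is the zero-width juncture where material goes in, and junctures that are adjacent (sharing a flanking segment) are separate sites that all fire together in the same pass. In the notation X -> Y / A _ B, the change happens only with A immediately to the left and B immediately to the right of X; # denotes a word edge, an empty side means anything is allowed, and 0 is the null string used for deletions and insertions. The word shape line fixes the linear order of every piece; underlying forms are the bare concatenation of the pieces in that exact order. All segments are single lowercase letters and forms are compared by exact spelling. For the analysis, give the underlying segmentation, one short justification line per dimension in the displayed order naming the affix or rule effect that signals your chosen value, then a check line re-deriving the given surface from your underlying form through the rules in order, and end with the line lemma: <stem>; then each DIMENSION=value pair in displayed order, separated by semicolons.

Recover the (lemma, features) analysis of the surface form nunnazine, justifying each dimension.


underlying: nuenna-z-i-ne
SUR=ne - signalled by the affix -z
VEL=ki - signalled by the affix -i
CLASS=ki - signalled by the affix -ne
check: nuennazine -> nunnazine -> nunnazine
lemma: nuenna; SUR=ne; VEL=ki; CLASS=ki


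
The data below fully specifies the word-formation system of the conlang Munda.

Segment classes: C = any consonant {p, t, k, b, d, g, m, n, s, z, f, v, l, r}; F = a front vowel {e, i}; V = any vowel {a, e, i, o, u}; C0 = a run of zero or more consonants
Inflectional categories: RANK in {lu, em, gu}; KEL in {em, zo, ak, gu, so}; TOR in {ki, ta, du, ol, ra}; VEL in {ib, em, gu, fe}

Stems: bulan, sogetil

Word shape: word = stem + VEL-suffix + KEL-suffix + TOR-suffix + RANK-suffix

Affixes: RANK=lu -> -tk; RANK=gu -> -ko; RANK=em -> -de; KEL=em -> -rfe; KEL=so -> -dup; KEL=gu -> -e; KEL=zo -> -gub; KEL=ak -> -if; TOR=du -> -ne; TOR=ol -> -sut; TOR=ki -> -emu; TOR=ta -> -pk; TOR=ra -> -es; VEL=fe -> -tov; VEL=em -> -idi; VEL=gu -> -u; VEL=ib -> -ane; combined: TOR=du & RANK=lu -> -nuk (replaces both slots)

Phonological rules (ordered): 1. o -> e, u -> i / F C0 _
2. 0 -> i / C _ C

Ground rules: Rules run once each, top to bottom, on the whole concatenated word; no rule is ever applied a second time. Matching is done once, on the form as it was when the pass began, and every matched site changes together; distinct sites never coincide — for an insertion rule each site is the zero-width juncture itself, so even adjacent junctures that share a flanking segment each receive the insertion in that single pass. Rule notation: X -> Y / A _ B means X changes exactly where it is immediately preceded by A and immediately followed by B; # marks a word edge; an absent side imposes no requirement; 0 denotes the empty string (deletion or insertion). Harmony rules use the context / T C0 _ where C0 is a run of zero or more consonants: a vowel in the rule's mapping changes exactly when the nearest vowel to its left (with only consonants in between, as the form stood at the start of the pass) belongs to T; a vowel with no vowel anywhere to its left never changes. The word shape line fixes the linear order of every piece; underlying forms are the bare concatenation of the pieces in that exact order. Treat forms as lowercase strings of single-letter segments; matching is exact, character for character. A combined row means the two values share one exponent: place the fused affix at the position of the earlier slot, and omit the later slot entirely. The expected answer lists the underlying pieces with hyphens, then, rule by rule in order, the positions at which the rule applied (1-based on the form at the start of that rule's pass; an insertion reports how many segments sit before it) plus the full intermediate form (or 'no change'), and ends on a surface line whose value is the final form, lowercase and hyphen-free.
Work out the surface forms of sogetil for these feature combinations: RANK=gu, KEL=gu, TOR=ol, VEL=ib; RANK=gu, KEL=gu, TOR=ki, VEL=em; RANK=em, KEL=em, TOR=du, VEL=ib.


cell RANK=gu, KEL=gu, TOR=ol, VEL=ib:
underlying: sogetil-ane-e-sut-ko
1. o -> e, u -> i / F C0 _: fires at position(s) 13: sogetilaneesitko
2. 0 -> i / C _ C: inserts after position(s) 14: sogetilaneesitiko
surface: sogetilaneesitiko

cell RANK=gu, KEL=gu, TOR=ki, VEL=em:
underlying: sogetil-idi-e-emu-ko
1. o -> e, u -> i / F C0 _: fires at position(s) 14: sogetilidieemiko
2. 0 -> i / C _ C: no change
surface: sogetilidieemiko

cell RANK=em, KEL=em, TOR=du, VEL=ib:
underlying: sogetil-ane-rfe-ne-de
1. o -> e, u -> i / F C0 _: no change
2. 0 -> i / C _ C: inserts after position(s) 11: sogetilanerifenede
surface: sogetilanerifenede


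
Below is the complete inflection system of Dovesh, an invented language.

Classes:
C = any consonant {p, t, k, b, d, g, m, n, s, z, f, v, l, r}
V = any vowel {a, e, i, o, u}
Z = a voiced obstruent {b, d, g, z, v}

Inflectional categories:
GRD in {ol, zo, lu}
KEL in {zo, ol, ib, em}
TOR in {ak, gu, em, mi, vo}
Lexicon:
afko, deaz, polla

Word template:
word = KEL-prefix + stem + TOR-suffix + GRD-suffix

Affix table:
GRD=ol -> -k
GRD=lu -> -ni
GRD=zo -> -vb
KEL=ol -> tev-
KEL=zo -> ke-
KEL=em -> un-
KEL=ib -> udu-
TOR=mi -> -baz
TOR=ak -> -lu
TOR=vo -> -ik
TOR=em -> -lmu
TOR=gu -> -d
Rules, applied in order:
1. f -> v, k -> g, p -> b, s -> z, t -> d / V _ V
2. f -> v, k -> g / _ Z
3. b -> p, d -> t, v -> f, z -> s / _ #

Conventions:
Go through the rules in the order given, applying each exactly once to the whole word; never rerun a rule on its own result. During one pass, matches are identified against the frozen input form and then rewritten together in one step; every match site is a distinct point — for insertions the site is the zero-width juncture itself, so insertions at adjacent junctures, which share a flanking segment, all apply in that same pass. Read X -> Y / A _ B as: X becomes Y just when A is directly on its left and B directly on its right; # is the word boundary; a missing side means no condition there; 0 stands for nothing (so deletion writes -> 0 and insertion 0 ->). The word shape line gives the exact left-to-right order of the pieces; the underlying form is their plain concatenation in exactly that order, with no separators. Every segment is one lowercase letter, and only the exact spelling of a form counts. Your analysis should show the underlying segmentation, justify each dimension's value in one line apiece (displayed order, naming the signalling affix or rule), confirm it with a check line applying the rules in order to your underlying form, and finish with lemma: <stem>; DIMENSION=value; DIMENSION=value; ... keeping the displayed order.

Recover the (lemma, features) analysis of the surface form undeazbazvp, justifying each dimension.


underlying: un-deaz-baz-vb
GRD=zo - signalled by the affix -vb
KEL=em - signalled by the affix un-
TOR=mi - signalled by the affix -baz
check: undeazbazvb -> undeazbazvb -> undeazbazvb -> undeazbazvp
lemma: deaz; GRD=zo; KEL=em; TOR=mi


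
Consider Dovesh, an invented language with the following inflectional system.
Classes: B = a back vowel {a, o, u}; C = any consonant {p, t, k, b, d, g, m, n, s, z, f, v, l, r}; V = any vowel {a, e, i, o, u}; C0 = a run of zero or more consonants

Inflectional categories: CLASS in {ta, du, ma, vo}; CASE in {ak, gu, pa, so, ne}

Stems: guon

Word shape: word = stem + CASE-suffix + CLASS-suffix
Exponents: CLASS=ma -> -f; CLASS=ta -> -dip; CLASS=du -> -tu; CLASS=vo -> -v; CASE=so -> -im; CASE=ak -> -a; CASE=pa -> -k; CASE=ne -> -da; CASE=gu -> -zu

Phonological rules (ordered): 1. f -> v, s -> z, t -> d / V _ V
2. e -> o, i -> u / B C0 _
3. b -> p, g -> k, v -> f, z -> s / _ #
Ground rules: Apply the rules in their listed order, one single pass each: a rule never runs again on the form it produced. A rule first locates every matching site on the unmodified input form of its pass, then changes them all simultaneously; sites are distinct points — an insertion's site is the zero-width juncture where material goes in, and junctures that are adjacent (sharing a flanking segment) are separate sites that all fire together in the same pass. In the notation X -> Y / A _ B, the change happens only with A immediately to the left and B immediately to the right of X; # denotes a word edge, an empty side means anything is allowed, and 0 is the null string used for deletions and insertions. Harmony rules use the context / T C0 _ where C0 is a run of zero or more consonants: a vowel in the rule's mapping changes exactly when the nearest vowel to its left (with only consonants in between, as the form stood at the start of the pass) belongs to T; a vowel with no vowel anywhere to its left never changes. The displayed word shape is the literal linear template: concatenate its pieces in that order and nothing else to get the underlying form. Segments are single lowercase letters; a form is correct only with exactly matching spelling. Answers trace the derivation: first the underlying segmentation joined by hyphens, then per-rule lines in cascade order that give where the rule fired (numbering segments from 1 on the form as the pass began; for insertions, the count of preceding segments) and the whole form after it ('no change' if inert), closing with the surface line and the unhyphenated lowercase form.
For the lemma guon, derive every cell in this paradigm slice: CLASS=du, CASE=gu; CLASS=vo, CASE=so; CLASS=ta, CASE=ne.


cell CLASS=du, CASE=gu:
underlying: guon-zu-tu
1. f -> v, s -> z, t -> d / V _ V: fires at position(s) 7: guonzudu
2. e -> o, i -> u / B C0 _: no change
3. b -> p, g -> k, v -> f, z -> s / _ #: no change
surface: guonzudu

cell CLASS=vo, CASE=so:
underlying: guon-im-v
1. f -> v, s -> z, t -> d / V _ V: no change
2. e -> o, i -> u / B C0 _: fires at position(s) 5: guonumv
3. b -> p, g -> k, v -> f, z -> s / _ #: fires at position(s) 7: guonumf
surface: guonumf

cell CLASS=ta, CASE=ne:
underlying: guon-da-dip
1. f -> v, s -> z, t -> d / V _ V: no change
2. e -> o, i -> u / B C0 _: fires at position(s) 8: guondadup
3. b -> p, g -> k, v -> f, z -> s / _ #: no change
surface: guondadup


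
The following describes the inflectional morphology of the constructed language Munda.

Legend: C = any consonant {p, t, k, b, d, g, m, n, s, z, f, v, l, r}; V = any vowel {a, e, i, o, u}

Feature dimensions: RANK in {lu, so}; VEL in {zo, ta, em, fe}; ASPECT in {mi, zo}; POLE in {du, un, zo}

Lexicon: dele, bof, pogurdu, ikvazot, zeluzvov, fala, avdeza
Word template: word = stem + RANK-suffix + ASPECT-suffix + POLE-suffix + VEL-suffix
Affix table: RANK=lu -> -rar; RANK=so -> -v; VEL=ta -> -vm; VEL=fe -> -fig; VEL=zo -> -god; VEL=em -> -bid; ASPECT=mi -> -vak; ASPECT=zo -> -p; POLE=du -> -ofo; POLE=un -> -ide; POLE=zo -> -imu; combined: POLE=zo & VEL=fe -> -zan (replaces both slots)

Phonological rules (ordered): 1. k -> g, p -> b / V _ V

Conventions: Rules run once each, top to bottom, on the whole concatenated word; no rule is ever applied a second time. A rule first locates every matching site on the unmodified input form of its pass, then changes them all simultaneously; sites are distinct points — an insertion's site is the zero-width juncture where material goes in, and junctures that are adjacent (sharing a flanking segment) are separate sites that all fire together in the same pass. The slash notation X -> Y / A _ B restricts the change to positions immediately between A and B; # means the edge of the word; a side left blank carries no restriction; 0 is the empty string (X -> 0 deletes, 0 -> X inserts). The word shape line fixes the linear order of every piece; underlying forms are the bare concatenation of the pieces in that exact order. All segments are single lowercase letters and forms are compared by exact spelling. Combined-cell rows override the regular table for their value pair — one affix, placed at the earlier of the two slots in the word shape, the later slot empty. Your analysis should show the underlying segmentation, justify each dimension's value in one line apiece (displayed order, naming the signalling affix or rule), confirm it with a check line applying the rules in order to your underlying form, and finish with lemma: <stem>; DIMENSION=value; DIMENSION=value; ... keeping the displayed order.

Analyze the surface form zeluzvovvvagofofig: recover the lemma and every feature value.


underlying: zeluzvov-v-vak-ofo-fig
RANK=so - signalled by the affix -v
VEL=fe - signalled by the affix -fig
ASPECT=mi - signalled by the affix -vak
POLE=du - signalled by the affix -ofo
check: zeluzvovvvakofofig -> zeluzvovvvagofofig
lemma: zeluzvov; RANK=so; VEL=fe; ASPECT=mi; POLE=du


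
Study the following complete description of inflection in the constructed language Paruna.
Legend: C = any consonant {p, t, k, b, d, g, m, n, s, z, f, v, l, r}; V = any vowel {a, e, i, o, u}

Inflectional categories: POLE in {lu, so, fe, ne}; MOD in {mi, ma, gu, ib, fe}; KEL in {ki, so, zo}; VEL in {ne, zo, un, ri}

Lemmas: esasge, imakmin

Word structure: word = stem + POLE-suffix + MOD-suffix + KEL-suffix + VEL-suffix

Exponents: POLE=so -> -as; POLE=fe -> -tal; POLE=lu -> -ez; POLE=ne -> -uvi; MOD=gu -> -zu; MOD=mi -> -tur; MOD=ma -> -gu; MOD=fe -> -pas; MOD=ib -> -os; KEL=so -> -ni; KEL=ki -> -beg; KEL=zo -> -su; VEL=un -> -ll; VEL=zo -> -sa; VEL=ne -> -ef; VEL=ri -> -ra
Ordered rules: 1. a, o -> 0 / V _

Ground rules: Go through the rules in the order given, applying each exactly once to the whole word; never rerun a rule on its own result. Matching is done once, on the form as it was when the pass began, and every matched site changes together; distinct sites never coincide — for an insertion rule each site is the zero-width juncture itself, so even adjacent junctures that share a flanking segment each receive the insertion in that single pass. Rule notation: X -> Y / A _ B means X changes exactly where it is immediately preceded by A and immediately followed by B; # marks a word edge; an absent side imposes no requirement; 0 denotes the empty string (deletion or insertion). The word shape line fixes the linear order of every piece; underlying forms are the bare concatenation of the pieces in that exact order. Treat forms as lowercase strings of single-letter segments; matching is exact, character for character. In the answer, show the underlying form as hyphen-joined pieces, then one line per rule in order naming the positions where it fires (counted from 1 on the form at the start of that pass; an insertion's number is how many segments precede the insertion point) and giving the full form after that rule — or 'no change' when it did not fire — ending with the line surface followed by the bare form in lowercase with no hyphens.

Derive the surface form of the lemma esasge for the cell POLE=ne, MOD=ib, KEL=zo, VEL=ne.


underlying: esasge-uvi-os-su-ef
1. a, o -> 0 / V _: fires at position(s) 10: esasgeuvissuef
surface: esasgeuvissuef


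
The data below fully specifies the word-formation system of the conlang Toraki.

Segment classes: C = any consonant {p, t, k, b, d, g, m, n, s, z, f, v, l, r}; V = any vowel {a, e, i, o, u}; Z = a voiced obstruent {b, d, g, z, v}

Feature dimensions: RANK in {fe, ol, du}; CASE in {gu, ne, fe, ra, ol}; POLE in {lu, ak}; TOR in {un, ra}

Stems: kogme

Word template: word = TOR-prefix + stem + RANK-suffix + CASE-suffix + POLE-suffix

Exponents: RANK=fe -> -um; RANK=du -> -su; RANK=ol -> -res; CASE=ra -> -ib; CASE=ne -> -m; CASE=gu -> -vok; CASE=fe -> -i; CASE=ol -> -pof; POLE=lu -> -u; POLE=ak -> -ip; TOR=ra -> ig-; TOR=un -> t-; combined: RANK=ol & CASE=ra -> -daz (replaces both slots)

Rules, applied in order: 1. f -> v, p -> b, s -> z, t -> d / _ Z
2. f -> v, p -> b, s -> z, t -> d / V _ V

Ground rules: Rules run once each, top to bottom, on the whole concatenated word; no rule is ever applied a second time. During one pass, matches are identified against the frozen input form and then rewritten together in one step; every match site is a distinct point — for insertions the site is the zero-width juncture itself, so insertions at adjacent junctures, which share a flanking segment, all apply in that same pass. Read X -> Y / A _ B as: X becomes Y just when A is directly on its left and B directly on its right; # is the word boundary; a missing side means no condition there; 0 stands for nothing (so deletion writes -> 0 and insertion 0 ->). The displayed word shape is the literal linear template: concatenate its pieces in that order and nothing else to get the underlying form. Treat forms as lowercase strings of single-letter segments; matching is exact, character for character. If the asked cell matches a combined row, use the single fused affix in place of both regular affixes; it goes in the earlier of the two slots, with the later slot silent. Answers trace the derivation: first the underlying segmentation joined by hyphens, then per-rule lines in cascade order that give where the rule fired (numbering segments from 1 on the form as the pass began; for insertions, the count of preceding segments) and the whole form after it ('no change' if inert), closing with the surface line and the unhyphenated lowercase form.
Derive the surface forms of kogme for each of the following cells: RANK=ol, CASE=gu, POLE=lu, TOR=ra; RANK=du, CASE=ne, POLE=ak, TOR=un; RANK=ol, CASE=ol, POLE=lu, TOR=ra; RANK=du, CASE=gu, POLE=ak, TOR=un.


cell RANK=ol, CASE=gu, POLE=lu, TOR=ra:
underlying: ig-kogme-res-vok-u
1. f -> v, p -> b, s -> z, t -> d / _ Z: fires at position(s) 10: igkogmerezvoku
2. f -> v, p -> b, s -> z, t -> d / V _ V: no change
surface: igkogmerezvoku

cell RANK=du, CASE=ne, POLE=ak, TOR=un:
underlying: t-kogme-su-m-ip
1. f -> v, p -> b, s -> z, t -> d / _ Z: no change
2. f -> v, p -> b, s -> z, t -> d / V _ V: fires at position(s) 7: tkogmezumip
surface: tkogmezumip

cell RANK=ol, CASE=ol, POLE=lu, TOR=ra:
underlying: ig-kogme-res-pof-u
1. f -> v, p -> b, s -> z, t -> d / _ Z: no change
2. f -> v, p -> b, s -> z, t -> d / V _ V: fires at position(s) 13: igkogmerespovu
surface: igkogmerespovu

cell RANK=du, CASE=gu, POLE=ak, TOR=un:
underlying: t-kogme-su-vok-ip
1. f -> v, p -> b, s -> z, t -> d / _ Z: no change
2. f -> v, p -> b, s -> z, t -> d / V _ V: fires at position(s) 7: tkogmezuvokip
surface: tkogmezuvokip


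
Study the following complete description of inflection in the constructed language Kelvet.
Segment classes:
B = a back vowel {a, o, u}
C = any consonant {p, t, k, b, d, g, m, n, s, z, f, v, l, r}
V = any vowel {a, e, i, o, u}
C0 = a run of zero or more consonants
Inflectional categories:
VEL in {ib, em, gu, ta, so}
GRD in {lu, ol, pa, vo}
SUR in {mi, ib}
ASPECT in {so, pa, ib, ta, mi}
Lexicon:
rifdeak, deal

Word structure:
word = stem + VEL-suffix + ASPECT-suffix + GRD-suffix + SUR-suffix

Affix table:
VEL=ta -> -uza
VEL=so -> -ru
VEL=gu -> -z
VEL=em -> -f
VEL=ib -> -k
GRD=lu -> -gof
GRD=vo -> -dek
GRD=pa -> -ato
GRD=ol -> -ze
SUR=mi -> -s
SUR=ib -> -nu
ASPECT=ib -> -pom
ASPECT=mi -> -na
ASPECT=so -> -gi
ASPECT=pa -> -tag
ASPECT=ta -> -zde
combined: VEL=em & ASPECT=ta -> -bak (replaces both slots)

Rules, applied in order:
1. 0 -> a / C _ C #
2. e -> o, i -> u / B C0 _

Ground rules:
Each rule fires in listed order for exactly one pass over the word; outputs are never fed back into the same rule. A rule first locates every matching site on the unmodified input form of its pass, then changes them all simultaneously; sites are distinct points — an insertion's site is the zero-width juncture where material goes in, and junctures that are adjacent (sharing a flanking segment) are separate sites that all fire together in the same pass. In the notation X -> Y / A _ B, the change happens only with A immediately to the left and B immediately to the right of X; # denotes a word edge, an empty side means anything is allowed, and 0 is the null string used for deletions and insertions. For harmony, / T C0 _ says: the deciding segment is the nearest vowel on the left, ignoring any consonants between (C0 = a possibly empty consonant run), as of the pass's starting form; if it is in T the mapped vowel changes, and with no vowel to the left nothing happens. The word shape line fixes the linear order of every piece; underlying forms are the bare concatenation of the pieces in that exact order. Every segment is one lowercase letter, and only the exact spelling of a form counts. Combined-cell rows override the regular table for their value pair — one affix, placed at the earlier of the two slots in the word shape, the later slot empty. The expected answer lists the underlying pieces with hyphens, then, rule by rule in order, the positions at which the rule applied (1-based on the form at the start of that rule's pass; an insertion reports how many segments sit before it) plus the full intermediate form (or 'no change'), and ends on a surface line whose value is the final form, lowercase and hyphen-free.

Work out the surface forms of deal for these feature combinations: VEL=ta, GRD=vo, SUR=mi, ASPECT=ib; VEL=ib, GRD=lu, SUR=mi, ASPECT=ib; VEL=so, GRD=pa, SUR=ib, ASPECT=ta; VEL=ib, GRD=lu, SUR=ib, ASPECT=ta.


cell VEL=ta, GRD=vo, SUR=mi, ASPECT=ib:
underlying: deal-uza-pom-dek-s
1. 0 -> a / C _ C #: inserts after position(s) 13: dealuzapomdekas
2. e -> o, i -> u / B C0 _: fires at position(s) 12: dealuzapomdokas
surface: dealuzapomdokas

cell VEL=ib, GRD=lu, SUR=mi, ASPECT=ib:
underlying: deal-k-pom-gof-s
1. 0 -> a / C _ C #: inserts after position(s) 11: dealkpomgofas
2. e -> o, i -> u / B C0 _: no change
surface: dealkpomgofas

cell VEL=so, GRD=pa, SUR=ib, ASPECT=ta:
underlying: deal-ru-zde-ato-nu
1. 0 -> a / C _ C #: no change
2. e -> o, i -> u / B C0 _: fires at position(s) 9: dealruzdoatonu
surface: dealruzdoatonu

cell VEL=ib, GRD=lu, SUR=ib, ASPECT=ta:
underlying: deal-k-zde-gof-nu
1. 0 -> a / C _ C #: no change
2. e -> o, i -> u / B C0 _: fires at position(s) 8: dealkzdogofnu
surface: dealkzdogofnu


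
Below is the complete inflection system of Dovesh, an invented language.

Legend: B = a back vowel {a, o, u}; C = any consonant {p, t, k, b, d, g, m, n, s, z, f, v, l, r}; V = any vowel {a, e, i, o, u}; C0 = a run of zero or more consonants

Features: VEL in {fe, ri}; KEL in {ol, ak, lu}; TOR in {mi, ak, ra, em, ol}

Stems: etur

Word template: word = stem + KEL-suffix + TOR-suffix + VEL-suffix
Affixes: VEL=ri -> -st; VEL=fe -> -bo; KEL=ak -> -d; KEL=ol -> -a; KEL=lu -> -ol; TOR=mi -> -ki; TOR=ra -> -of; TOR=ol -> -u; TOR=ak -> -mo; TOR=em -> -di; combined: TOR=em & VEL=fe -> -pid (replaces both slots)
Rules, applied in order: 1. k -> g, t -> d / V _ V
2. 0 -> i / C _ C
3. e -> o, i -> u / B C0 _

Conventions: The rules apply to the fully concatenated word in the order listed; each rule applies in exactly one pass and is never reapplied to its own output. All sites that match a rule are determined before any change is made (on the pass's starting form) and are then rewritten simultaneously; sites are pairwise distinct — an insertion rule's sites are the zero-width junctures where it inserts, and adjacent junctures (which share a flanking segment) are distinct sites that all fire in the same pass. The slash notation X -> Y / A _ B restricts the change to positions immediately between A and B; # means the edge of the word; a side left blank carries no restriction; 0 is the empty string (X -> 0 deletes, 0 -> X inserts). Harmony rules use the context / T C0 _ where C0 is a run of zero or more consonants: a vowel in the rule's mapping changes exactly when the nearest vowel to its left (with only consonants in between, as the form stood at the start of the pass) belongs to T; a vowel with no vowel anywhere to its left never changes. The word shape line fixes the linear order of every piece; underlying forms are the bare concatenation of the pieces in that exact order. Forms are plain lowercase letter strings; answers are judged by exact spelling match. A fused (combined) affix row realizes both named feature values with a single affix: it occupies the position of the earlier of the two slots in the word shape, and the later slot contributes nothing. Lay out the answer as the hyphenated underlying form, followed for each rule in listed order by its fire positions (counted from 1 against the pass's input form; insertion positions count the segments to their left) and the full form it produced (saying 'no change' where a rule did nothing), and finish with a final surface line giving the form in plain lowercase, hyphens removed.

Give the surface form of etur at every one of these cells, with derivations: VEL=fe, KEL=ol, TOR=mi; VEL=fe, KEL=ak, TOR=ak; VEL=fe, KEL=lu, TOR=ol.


cell VEL=fe, KEL=ol, TOR=mi:
underlying: etur-a-ki-bo
1. k -> g, t -> d / V _ V: fires at position(s) 2, 6: eduragibo
2. 0 -> i / C _ C: no change
3. e -> o, i -> u / B C0 _: fires at position(s) 7: eduragubo
surface: eduragubo

cell VEL=fe, KEL=ak, TOR=ak:
underlying: etur-d-mo-bo
1. k -> g, t -> d / V _ V: fires at position(s) 2: edurdmobo
2. 0 -> i / C _ C: inserts after position(s) 4, 5: eduridimobo
3. e -> o, i -> u / B C0 _: fires at position(s) 5: edurudimobo
surface: edurudimobo

cell VEL=fe, KEL=lu, TOR=ol:
underlying: etur-ol-u-bo
1. k -> g, t -> d / V _ V: fires at position(s) 2: edurolubo
2. 0 -> i / C _ C: no change
3. e -> o, i -> u / B C0 _: no change
surface: edurolubo
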